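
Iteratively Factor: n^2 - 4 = (n + 2)*(n - 2)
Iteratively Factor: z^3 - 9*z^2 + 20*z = (z - 5)*(z^2 - 4*z) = (z - 5)*(z - 4)*(z)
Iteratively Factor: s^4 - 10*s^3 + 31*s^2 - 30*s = (s - 5)*(s^3 - 5*s^2 + 6*s) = (s - 5)*(s - 2)*(s^2 - 3*s) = (s - 5)*(s - 3)*(s - 2)*(s)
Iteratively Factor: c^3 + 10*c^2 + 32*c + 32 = (c + 4)*(c^2 + 6*c + 8) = (c + 2)*(c + 4)*(c + 4)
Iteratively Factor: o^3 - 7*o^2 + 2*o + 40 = (o - 5)*(o^2 - 2*o - 8) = (o - 5)*(o - 4)*(o + 2)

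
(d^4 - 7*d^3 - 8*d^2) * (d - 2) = d^5 - 9*d^4 + 6*d^3 + 16*d^2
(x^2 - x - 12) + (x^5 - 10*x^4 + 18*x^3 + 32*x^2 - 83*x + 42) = x^5 - 10*x^4 + 18*x^3 + 33*x^2 - 84*x + 30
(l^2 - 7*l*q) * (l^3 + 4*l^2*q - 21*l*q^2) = l^5 - 3*l^4*q - 49*l^3*q^2 + 147*l^2*q^3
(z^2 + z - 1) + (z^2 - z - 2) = 2*z^2 - 3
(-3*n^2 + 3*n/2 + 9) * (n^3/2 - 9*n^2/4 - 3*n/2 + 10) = -3*n^5/2 + 15*n^4/2 + 45*n^3/8 - 105*n^2/2 + 3*n/2 + 90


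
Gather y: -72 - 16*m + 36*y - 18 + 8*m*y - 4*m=-20*m + y*(8*m + 36) - 90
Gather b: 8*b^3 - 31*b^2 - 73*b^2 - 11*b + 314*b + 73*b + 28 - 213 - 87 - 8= 8*b^3 - 104*b^2 + 376*b - 280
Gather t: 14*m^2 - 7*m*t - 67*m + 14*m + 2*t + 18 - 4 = 14*m^2 - 53*m + t*(2 - 7*m) + 14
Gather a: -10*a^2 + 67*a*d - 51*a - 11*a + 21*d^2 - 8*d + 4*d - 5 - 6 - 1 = -10*a^2 + a*(67*d - 62) + 21*d^2 - 4*d - 12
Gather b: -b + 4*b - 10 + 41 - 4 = 3*b + 27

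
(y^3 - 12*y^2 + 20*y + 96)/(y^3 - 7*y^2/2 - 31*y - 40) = 2*(y - 6)/(2*y + 5)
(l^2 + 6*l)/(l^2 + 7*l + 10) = l*(l + 6)/(l^2 + 7*l + 10)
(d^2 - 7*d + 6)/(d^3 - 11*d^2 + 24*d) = (d^2 - 7*d + 6)/(d*(d^2 - 11*d + 24))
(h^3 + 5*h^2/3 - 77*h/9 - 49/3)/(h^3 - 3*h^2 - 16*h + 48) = (9*h^2 + 42*h + 49)/(9*(h^2 - 16))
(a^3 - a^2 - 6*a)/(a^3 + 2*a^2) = (a - 3)/a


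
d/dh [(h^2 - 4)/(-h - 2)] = -1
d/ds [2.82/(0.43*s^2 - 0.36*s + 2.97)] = (1.0152 - 2.4252*s)/(0.43*s^2 - 0.36*s + 2.97)^2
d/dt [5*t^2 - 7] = 10*t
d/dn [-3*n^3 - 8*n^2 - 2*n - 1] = -9*n^2 - 16*n - 2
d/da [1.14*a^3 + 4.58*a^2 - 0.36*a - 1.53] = 3.42*a^2 + 9.16*a - 0.36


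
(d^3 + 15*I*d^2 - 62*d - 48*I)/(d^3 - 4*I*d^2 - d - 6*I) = (d^2 + 14*I*d - 48)/(d^2 - 5*I*d - 6)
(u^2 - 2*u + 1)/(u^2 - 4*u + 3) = (u - 1)/(u - 3)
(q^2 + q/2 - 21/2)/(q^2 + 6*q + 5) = (2*q^2 + q - 21)/(2*(q^2 + 6*q + 5))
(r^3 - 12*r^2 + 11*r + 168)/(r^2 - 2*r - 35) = (r^2 - 5*r - 24)/(r + 5)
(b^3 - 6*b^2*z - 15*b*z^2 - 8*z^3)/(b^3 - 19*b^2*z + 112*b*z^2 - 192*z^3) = (b^2 + 2*b*z + z^2)/(b^2 - 11*b*z + 24*z^2)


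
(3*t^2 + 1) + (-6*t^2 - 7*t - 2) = -3*t^2 - 7*t - 1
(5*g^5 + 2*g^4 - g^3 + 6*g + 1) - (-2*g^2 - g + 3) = 5*g^5 + 2*g^4 - g^3 + 2*g^2 + 7*g - 2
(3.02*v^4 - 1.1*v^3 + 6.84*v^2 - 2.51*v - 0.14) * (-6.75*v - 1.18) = -20.385*v^5 + 3.8614*v^4 - 44.872*v^3 + 8.8713*v^2 + 3.9068*v + 0.1652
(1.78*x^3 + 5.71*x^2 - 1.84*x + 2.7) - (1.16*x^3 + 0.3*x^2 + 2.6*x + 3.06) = 0.62*x^3 + 5.41*x^2 - 4.44*x - 0.36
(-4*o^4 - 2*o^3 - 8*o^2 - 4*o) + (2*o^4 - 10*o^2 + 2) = -2*o^4 - 2*o^3 - 18*o^2 - 4*o + 2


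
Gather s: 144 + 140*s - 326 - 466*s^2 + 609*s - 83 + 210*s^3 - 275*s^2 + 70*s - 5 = 210*s^3 - 741*s^2 + 819*s - 270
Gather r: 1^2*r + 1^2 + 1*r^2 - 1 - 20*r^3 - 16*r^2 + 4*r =-20*r^3 - 15*r^2 + 5*r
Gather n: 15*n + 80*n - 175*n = -80*n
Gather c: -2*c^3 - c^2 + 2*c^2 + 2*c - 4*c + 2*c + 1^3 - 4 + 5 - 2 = -2*c^3 + c^2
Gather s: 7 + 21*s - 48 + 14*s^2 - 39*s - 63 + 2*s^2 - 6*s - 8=16*s^2 - 24*s - 112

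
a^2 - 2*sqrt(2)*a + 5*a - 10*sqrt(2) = (a + 5)*(a - 2*sqrt(2))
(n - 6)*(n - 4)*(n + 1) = n^3 - 9*n^2 + 14*n + 24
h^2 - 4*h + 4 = (h - 2)^2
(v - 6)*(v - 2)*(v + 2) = v^3 - 6*v^2 - 4*v + 24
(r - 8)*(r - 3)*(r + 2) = r^3 - 9*r^2 + 2*r + 48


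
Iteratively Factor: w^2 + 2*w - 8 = (w + 4)*(w - 2)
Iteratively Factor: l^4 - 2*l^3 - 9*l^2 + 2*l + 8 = (l - 4)*(l^3 + 2*l^2 - l - 2) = (l - 4)*(l + 1)*(l^2 + l - 2) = (l - 4)*(l - 1)*(l + 1)*(l + 2)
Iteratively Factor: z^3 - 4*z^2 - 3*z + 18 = (z - 3)*(z^2 - z - 6) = (z - 3)*(z + 2)*(z - 3)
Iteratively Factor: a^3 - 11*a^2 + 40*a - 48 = (a - 4)*(a^2 - 7*a + 12) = (a - 4)^2*(a - 3)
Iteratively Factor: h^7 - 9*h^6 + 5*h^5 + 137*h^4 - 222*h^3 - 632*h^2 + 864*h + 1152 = (h - 4)*(h^6 - 5*h^5 - 15*h^4 + 77*h^3 + 86*h^2 - 288*h - 288) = (h - 4)*(h + 2)*(h^5 - 7*h^4 - h^3 + 79*h^2 - 72*h - 144) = (h - 4)*(h + 2)*(h + 3)*(h^4 - 10*h^3 + 29*h^2 - 8*h - 48) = (h - 4)^2*(h + 2)*(h + 3)*(h^3 - 6*h^2 + 5*h + 12) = (h - 4)^2*(h - 3)*(h + 2)*(h + 3)*(h^2 - 3*h - 4) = (h - 4)^3*(h - 3)*(h + 2)*(h + 3)*(h + 1)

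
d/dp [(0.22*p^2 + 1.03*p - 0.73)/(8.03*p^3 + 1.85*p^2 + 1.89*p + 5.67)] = (-1.7666*p^4 - 16.5418*p^3 + 16.096*p^2 + 5.1958*p + 7.2198)/(64.4809*p^6 + 29.711*p^5 + 33.7759*p^4 + 98.0532*p^3 + 24.5511*p^2 + 21.4326*p + 32.1489)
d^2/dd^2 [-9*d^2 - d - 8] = -18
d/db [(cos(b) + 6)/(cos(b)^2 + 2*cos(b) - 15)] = (cos(b)^2 + 12*cos(b) + 27)*sin(b)/(cos(b)^2 + 2*cos(b) - 15)^2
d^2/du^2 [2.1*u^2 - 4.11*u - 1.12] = 4.20000000000000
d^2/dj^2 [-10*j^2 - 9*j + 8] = -20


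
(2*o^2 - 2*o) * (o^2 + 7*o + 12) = 2*o^4 + 12*o^3 + 10*o^2 - 24*o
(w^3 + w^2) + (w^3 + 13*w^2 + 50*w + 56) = 2*w^3 + 14*w^2 + 50*w + 56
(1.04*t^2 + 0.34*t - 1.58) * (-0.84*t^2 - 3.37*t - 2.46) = -0.8736*t^4 - 3.7904*t^3 - 2.377*t^2 + 4.4882*t + 3.8868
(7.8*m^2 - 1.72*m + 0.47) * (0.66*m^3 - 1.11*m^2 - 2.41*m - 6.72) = 5.148*m^5 - 9.7932*m^4 - 16.5786*m^3 - 48.7925*m^2 + 10.4257*m - 3.1584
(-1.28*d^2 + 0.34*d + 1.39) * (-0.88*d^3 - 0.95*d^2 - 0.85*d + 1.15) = 1.1264*d^5 + 0.9168*d^4 - 0.4582*d^3 - 3.0815*d^2 - 0.7905*d + 1.5985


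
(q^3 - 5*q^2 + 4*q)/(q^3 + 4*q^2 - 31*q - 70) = q*(q^2 - 5*q + 4)/(q^3 + 4*q^2 - 31*q - 70)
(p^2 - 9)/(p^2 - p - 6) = (p + 3)/(p + 2)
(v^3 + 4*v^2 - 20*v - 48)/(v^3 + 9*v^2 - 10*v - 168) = (v + 2)/(v + 7)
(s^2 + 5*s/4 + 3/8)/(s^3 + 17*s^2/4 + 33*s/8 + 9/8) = 1/(s + 3)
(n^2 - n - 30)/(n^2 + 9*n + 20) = (n - 6)/(n + 4)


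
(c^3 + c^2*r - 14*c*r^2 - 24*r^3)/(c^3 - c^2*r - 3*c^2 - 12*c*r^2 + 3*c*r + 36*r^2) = (c + 2*r)/(c - 3)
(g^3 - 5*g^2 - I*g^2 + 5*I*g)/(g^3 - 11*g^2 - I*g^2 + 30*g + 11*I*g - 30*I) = g/(g - 6)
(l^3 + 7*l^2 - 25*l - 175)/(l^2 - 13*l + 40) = (l^2 + 12*l + 35)/(l - 8)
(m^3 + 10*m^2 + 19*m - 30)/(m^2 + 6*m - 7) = (m^2 + 11*m + 30)/(m + 7)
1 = 1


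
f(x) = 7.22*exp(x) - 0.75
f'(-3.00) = 0.36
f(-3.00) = -0.39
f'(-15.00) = 0.00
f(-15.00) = -0.75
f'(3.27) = 189.97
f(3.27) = 189.22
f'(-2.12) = 0.87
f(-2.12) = 0.12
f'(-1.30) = 1.97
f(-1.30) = 1.22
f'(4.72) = 809.85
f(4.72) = 809.10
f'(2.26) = 69.19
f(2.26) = 68.44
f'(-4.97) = 0.05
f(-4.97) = -0.70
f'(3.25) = 186.21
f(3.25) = 185.46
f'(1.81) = 44.12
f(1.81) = 43.37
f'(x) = 7.22*exp(x)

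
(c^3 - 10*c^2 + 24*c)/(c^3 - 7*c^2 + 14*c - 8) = c*(c - 6)/(c^2 - 3*c + 2)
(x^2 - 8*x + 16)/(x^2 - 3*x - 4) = (x - 4)/(x + 1)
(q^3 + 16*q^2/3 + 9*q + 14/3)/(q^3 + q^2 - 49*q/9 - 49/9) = 3*(q + 2)/(3*q - 7)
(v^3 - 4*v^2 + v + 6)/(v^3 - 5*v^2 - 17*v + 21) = (v^3 - 4*v^2 + v + 6)/(v^3 - 5*v^2 - 17*v + 21)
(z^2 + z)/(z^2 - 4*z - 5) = z/(z - 5)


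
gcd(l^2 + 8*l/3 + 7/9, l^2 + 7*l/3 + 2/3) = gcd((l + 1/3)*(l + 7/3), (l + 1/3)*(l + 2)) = l + 1/3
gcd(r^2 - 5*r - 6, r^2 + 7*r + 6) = r + 1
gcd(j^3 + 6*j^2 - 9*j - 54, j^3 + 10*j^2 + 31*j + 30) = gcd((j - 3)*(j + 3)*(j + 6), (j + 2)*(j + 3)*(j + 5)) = j + 3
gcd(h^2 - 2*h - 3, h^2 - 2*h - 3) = h^2 - 2*h - 3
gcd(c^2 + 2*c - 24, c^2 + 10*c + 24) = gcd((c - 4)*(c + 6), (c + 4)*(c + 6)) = c + 6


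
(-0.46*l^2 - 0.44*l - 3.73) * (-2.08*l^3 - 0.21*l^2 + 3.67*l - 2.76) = 0.9568*l^5 + 1.0118*l^4 + 6.1626*l^3 + 0.4381*l^2 - 12.4747*l + 10.2948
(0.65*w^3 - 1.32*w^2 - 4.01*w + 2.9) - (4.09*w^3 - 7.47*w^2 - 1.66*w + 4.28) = -3.44*w^3 + 6.15*w^2 - 2.35*w - 1.38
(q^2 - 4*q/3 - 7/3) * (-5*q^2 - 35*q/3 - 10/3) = -5*q^4 - 5*q^3 + 215*q^2/9 + 95*q/3 + 70/9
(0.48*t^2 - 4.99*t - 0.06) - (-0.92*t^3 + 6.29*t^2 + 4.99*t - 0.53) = 0.92*t^3 - 5.81*t^2 - 9.98*t + 0.47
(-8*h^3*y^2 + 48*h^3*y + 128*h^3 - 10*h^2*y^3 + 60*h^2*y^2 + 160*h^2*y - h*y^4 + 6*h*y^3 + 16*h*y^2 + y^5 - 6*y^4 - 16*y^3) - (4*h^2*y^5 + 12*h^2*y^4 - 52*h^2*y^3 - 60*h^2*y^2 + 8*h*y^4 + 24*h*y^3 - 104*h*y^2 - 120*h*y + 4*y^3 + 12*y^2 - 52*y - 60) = -8*h^3*y^2 + 48*h^3*y + 128*h^3 - 4*h^2*y^5 - 12*h^2*y^4 + 42*h^2*y^3 + 120*h^2*y^2 + 160*h^2*y - 9*h*y^4 - 18*h*y^3 + 120*h*y^2 + 120*h*y + y^5 - 6*y^4 - 20*y^3 - 12*y^2 + 52*y + 60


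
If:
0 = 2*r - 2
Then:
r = 1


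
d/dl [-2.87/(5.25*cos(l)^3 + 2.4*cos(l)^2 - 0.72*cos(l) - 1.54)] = (-45.2025*cos(l)^2 - 13.776*cos(l) + 2.0664)*sin(l)/(5.25*cos(l)^3 + 2.4*cos(l)^2 - 0.72*cos(l) - 1.54)^2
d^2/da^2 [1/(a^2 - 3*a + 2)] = 2*(-a^2 + 3*a + (2*a - 3)^2 - 2)/(a^2 - 3*a + 2)^3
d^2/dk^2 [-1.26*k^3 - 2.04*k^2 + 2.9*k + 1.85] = -7.56*k - 4.08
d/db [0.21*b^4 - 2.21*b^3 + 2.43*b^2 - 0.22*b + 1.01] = 0.84*b^3 - 6.63*b^2 + 4.86*b - 0.22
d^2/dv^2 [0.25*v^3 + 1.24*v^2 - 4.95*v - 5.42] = 1.5*v + 2.48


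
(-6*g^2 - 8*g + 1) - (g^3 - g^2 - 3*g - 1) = -g^3 - 5*g^2 - 5*g + 2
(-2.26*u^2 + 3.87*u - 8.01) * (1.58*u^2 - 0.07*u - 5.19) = -3.5708*u^4 + 6.2728*u^3 - 1.1973*u^2 - 19.5246*u + 41.5719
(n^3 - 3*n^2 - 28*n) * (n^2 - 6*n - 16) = n^5 - 9*n^4 - 26*n^3 + 216*n^2 + 448*n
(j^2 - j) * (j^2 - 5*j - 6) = j^4 - 6*j^3 - j^2 + 6*j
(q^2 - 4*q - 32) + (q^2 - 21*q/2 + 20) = 2*q^2 - 29*q/2 - 12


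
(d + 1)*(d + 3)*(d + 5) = d^3 + 9*d^2 + 23*d + 15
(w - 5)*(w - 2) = w^2 - 7*w + 10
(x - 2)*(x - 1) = x^2 - 3*x + 2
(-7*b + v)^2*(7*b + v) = 343*b^3 - 49*b^2*v - 7*b*v^2 + v^3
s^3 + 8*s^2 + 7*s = s*(s + 1)*(s + 7)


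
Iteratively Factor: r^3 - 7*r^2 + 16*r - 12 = (r - 2)*(r^2 - 5*r + 6) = (r - 2)^2*(r - 3)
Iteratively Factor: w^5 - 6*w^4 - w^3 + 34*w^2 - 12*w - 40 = (w - 2)*(w^4 - 4*w^3 - 9*w^2 + 16*w + 20) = (w - 5)*(w - 2)*(w^3 + w^2 - 4*w - 4) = (w - 5)*(w - 2)^2*(w^2 + 3*w + 2) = (w - 5)*(w - 2)^2*(w + 2)*(w + 1)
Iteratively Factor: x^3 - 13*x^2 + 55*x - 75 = (x - 5)*(x^2 - 8*x + 15) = (x - 5)*(x - 3)*(x - 5)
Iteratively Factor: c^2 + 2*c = (c + 2)*(c)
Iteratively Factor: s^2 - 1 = (s - 1)*(s + 1)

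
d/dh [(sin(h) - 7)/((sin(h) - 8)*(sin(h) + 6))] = (14*sin(h) + cos(h)^2 - 63)*cos(h)/((sin(h) - 8)^2*(sin(h) + 6)^2)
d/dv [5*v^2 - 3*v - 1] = 10*v - 3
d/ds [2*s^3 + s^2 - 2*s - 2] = 6*s^2 + 2*s - 2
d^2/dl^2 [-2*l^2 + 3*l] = -4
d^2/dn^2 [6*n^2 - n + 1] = 12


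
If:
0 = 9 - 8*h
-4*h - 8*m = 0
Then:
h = 9/8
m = -9/16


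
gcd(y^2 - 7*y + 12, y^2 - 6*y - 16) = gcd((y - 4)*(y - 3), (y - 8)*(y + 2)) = 1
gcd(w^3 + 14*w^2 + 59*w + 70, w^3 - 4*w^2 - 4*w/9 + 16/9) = 1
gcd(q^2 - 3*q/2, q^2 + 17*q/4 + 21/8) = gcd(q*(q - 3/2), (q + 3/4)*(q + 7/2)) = 1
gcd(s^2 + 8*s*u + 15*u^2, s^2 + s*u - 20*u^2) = s + 5*u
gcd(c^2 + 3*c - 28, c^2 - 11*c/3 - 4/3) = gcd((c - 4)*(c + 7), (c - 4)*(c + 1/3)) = c - 4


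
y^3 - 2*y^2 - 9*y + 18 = (y - 3)*(y - 2)*(y + 3)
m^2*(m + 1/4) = m^3 + m^2/4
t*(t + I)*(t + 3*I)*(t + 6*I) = t^4 + 10*I*t^3 - 27*t^2 - 18*I*t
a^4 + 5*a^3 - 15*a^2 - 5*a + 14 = (a - 2)*(a - 1)*(a + 1)*(a + 7)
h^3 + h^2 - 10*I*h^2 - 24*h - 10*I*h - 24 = (h + 1)*(h - 6*I)*(h - 4*I)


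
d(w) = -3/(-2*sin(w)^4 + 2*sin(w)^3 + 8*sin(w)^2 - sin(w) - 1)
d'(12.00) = -9.00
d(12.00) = -2.20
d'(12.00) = -9.00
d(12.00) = -2.20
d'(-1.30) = -0.20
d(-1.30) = -0.77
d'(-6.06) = 12.18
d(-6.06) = 3.69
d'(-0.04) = -5.44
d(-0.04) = 3.17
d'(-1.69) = 0.07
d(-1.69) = -0.75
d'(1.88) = -0.40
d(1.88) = -0.56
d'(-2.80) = 869.03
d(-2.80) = -22.67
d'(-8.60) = 1.81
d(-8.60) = -1.12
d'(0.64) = 10.62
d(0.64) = -2.10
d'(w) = -3*(8*sin(w)^3*cos(w) - 6*sin(w)^2*cos(w) - 16*sin(w)*cos(w) + cos(w))/(-2*sin(w)^4 + 2*sin(w)^3 + 8*sin(w)^2 - sin(w) - 1)^2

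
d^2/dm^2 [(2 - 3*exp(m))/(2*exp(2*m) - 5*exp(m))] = 2*(-6*exp(3*m) + exp(2*m) - 30*exp(m) + 25)*exp(-m)/(8*exp(3*m) - 60*exp(2*m) + 150*exp(m) - 125)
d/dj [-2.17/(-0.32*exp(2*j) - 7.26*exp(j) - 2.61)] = (-1.3888*exp(j) - 15.7542)*exp(j)/(0.32*exp(2*j) + 7.26*exp(j) + 2.61)^2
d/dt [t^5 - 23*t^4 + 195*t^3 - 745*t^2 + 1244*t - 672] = 5*t^4 - 92*t^3 + 585*t^2 - 1490*t + 1244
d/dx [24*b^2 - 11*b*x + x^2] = -11*b + 2*x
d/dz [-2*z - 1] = -2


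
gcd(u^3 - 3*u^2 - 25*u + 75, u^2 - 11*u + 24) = u - 3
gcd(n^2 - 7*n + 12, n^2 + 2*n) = 1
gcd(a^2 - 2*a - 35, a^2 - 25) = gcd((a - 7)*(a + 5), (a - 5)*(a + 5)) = a + 5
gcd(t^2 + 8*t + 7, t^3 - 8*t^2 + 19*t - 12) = 1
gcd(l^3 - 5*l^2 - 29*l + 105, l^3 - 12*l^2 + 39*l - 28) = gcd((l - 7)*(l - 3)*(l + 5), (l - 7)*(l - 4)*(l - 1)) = l - 7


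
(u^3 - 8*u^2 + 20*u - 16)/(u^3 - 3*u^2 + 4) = (u - 4)/(u + 1)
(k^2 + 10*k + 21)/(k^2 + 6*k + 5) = (k^2 + 10*k + 21)/(k^2 + 6*k + 5)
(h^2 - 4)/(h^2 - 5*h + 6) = (h + 2)/(h - 3)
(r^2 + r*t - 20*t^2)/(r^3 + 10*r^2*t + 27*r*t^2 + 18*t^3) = (r^2 + r*t - 20*t^2)/(r^3 + 10*r^2*t + 27*r*t^2 + 18*t^3)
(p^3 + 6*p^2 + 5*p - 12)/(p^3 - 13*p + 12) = (p + 3)/(p - 3)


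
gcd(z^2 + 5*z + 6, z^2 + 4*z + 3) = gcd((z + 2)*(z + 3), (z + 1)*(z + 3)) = z + 3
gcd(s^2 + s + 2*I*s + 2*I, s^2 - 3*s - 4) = s + 1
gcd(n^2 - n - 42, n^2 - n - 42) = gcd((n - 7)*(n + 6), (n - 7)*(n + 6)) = n^2 - n - 42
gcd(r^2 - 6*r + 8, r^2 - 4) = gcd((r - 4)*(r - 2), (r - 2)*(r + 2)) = r - 2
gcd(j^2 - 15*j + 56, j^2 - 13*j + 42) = j - 7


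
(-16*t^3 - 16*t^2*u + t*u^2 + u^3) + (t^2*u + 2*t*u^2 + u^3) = -16*t^3 - 15*t^2*u + 3*t*u^2 + 2*u^3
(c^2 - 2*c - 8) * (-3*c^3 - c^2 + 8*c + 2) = -3*c^5 + 5*c^4 + 34*c^3 - 6*c^2 - 68*c - 16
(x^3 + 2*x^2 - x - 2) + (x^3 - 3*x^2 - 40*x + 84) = 2*x^3 - x^2 - 41*x + 82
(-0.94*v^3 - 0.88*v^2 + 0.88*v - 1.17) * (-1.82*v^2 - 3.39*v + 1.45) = 1.7108*v^5 + 4.7882*v^4 + 0.0185999999999999*v^3 - 2.1298*v^2 + 5.2423*v - 1.6965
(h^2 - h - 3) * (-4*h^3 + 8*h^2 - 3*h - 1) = -4*h^5 + 12*h^4 + h^3 - 22*h^2 + 10*h + 3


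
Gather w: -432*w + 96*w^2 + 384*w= 96*w^2 - 48*w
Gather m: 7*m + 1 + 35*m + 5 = 42*m + 6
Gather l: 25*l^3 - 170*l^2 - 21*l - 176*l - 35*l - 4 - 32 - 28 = 25*l^3 - 170*l^2 - 232*l - 64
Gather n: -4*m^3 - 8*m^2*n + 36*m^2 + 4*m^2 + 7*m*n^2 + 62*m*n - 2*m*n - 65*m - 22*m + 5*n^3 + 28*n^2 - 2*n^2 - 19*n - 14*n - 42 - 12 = -4*m^3 + 40*m^2 - 87*m + 5*n^3 + n^2*(7*m + 26) + n*(-8*m^2 + 60*m - 33) - 54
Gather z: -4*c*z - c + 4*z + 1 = -c + z*(4 - 4*c) + 1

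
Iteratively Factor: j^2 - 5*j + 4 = (j - 4)*(j - 1)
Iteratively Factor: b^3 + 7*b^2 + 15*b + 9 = (b + 3)*(b^2 + 4*b + 3) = (b + 3)^2*(b + 1)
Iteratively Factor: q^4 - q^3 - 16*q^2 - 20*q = (q + 2)*(q^3 - 3*q^2 - 10*q) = (q + 2)^2*(q^2 - 5*q) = q*(q + 2)^2*(q - 5)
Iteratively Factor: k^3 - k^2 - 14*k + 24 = (k - 3)*(k^2 + 2*k - 8) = (k - 3)*(k + 4)*(k - 2)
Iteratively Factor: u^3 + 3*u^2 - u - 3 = (u + 1)*(u^2 + 2*u - 3) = (u + 1)*(u + 3)*(u - 1)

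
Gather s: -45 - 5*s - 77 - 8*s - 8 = -13*s - 130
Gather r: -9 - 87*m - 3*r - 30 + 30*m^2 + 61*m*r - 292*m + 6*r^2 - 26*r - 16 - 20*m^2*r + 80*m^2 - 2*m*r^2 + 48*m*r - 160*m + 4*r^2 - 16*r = 110*m^2 - 539*m + r^2*(10 - 2*m) + r*(-20*m^2 + 109*m - 45) - 55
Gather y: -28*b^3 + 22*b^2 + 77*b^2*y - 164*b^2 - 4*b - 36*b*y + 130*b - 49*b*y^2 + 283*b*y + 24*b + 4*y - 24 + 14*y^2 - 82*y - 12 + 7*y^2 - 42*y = -28*b^3 - 142*b^2 + 150*b + y^2*(21 - 49*b) + y*(77*b^2 + 247*b - 120) - 36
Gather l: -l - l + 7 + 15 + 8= 30 - 2*l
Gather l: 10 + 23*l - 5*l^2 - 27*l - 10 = -5*l^2 - 4*l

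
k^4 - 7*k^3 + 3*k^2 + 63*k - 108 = (k - 4)*(k - 3)^2*(k + 3)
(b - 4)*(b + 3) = b^2 - b - 12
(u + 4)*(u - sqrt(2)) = u^2 - sqrt(2)*u + 4*u - 4*sqrt(2)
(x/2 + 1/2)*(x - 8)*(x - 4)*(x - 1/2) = x^4/2 - 23*x^3/4 + 51*x^2/4 + 11*x - 8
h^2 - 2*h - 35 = (h - 7)*(h + 5)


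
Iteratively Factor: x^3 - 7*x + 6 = (x - 2)*(x^2 + 2*x - 3) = (x - 2)*(x + 3)*(x - 1)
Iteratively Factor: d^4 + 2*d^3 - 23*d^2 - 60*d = (d + 3)*(d^3 - d^2 - 20*d) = (d - 5)*(d + 3)*(d^2 + 4*d) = (d - 5)*(d + 3)*(d + 4)*(d)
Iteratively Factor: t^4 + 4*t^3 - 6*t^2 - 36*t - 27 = (t - 3)*(t^3 + 7*t^2 + 15*t + 9) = (t - 3)*(t + 1)*(t^2 + 6*t + 9) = (t - 3)*(t + 1)*(t + 3)*(t + 3)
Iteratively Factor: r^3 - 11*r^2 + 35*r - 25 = (r - 5)*(r^2 - 6*r + 5) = (r - 5)^2*(r - 1)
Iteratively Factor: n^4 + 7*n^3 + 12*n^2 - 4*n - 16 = (n + 2)*(n^3 + 5*n^2 + 2*n - 8) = (n + 2)*(n + 4)*(n^2 + n - 2) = (n - 1)*(n + 2)*(n + 4)*(n + 2)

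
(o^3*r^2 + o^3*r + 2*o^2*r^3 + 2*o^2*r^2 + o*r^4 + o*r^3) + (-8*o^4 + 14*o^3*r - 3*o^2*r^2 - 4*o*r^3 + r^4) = -8*o^4 + o^3*r^2 + 15*o^3*r + 2*o^2*r^3 - o^2*r^2 + o*r^4 - 3*o*r^3 + r^4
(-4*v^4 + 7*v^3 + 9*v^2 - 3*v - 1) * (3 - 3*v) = 12*v^5 - 33*v^4 - 6*v^3 + 36*v^2 - 6*v - 3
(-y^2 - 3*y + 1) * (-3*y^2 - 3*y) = 3*y^4 + 12*y^3 + 6*y^2 - 3*y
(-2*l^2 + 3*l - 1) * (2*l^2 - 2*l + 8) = -4*l^4 + 10*l^3 - 24*l^2 + 26*l - 8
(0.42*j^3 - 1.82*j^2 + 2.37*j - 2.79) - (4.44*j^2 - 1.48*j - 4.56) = 0.42*j^3 - 6.26*j^2 + 3.85*j + 1.77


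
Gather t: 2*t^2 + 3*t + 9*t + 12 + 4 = 2*t^2 + 12*t + 16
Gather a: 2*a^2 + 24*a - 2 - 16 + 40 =2*a^2 + 24*a + 22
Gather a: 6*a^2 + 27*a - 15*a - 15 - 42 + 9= 6*a^2 + 12*a - 48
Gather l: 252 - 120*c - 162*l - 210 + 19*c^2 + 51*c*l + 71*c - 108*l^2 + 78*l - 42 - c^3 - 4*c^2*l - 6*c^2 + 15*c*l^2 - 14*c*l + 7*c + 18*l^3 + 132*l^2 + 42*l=-c^3 + 13*c^2 - 42*c + 18*l^3 + l^2*(15*c + 24) + l*(-4*c^2 + 37*c - 42)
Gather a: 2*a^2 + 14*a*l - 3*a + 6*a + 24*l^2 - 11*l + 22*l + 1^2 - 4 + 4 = 2*a^2 + a*(14*l + 3) + 24*l^2 + 11*l + 1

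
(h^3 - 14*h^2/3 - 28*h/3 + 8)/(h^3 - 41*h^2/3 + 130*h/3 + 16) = (3*h^2 + 4*h - 4)/(3*h^2 - 23*h - 8)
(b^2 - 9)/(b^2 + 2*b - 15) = (b + 3)/(b + 5)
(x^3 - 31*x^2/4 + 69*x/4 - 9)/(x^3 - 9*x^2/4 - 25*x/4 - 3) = (4*x^2 - 15*x + 9)/(4*x^2 + 7*x + 3)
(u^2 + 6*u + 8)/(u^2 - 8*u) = (u^2 + 6*u + 8)/(u*(u - 8))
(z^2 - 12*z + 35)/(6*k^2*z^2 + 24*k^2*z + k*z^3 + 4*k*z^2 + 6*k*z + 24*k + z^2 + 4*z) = (z^2 - 12*z + 35)/(6*k^2*z^2 + 24*k^2*z + k*z^3 + 4*k*z^2 + 6*k*z + 24*k + z^2 + 4*z)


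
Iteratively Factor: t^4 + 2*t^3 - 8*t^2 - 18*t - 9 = (t + 3)*(t^3 - t^2 - 5*t - 3) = (t - 3)*(t + 3)*(t^2 + 2*t + 1) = (t - 3)*(t + 1)*(t + 3)*(t + 1)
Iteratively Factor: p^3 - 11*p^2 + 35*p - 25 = (p - 5)*(p^2 - 6*p + 5) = (p - 5)*(p - 1)*(p - 5)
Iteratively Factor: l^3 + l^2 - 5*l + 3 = (l - 1)*(l^2 + 2*l - 3) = (l - 1)*(l + 3)*(l - 1)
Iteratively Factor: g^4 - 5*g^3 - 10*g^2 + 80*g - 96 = (g + 4)*(g^3 - 9*g^2 + 26*g - 24) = (g - 4)*(g + 4)*(g^2 - 5*g + 6) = (g - 4)*(g - 3)*(g + 4)*(g - 2)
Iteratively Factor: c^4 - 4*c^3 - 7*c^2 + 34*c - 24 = (c - 2)*(c^3 - 2*c^2 - 11*c + 12) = (c - 2)*(c + 3)*(c^2 - 5*c + 4) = (c - 4)*(c - 2)*(c + 3)*(c - 1)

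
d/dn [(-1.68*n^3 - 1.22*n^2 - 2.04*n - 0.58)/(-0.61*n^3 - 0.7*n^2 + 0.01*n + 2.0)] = (0.431799999999999*n^4 - 2.5224*n^3 - 12.5816*n^2 - 5.692*n - 4.0742)/(0.3721*n^6 + 0.854*n^5 + 0.4778*n^4 - 2.454*n^3 - 2.7999*n^2 + 0.04*n + 4.0)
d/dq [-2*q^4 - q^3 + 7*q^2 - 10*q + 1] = -8*q^3 - 3*q^2 + 14*q - 10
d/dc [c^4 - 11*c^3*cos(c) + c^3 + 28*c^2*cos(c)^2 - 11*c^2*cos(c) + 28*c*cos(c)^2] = 11*c^3*sin(c) + 4*c^3 + 11*c^2*sin(c) - 28*c^2*sin(2*c) - 33*c^2*cos(c) + 3*c^2 - 22*c*cos(c) + 28*sqrt(2)*c*cos(2*c + pi/4) + 28*c + 14*cos(2*c) + 14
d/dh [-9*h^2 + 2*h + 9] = 2 - 18*h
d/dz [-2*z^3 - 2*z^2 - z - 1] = -6*z^2 - 4*z - 1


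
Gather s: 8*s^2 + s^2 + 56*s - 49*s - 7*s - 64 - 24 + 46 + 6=9*s^2 - 36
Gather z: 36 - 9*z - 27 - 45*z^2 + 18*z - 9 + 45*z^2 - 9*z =0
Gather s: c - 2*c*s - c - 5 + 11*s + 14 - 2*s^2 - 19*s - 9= -2*s^2 + s*(-2*c - 8)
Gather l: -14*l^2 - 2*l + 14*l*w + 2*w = -14*l^2 + l*(14*w - 2) + 2*w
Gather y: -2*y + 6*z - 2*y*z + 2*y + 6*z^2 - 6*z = -2*y*z + 6*z^2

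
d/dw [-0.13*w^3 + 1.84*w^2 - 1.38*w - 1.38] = -0.39*w^2 + 3.68*w - 1.38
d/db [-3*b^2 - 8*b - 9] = -6*b - 8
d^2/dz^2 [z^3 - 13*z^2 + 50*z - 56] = 6*z - 26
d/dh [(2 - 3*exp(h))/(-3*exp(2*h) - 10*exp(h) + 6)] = (-9*exp(2*h) + 12*exp(h) + 2)*exp(h)/(9*exp(4*h) + 60*exp(3*h) + 64*exp(2*h) - 120*exp(h) + 36)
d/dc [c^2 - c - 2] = 2*c - 1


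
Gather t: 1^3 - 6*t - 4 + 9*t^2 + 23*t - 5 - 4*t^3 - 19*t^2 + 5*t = -4*t^3 - 10*t^2 + 22*t - 8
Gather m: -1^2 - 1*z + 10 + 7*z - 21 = 6*z - 12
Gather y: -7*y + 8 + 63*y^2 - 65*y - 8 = 63*y^2 - 72*y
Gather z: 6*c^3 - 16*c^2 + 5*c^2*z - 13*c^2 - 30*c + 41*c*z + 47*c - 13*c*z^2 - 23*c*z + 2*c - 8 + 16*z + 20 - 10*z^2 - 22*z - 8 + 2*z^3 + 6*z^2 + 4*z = 6*c^3 - 29*c^2 + 19*c + 2*z^3 + z^2*(-13*c - 4) + z*(5*c^2 + 18*c - 2) + 4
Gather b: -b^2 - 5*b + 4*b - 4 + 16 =-b^2 - b + 12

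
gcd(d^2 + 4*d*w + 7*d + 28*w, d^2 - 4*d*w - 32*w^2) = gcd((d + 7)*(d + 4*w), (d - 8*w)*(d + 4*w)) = d + 4*w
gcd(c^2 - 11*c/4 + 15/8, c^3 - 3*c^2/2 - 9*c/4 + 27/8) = c - 3/2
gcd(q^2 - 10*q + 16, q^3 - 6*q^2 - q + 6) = 1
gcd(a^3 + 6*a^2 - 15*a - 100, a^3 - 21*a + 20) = a^2 + a - 20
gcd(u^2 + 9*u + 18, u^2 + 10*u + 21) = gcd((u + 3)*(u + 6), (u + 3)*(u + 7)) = u + 3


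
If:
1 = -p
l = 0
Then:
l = 0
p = -1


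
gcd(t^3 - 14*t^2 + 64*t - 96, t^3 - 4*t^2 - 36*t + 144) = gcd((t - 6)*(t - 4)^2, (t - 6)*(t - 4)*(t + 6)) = t^2 - 10*t + 24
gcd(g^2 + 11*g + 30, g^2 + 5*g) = g + 5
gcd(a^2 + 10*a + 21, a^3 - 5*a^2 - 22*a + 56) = 1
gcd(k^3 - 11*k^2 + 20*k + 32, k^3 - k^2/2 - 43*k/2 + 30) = k - 4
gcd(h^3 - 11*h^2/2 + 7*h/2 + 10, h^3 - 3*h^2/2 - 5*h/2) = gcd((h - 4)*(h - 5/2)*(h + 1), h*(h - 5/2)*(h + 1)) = h^2 - 3*h/2 - 5/2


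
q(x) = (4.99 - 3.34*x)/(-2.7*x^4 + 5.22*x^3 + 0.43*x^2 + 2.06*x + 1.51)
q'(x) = (4.99 - 3.34*x)*(10.8*x^3 - 15.66*x^2 - 0.86*x - 2.06)/(-2.7*x^4 + 5.22*x^3 + 0.43*x^2 + 2.06*x + 1.51)^2 - 3.34/(-2.7*x^4 + 5.22*x^3 + 0.43*x^2 + 2.06*x + 1.51)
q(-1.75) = -0.20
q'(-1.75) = -0.33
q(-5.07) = -0.01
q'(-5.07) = -0.01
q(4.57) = 0.02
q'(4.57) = -0.01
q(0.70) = 0.62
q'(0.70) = -1.72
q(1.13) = 0.16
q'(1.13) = -0.60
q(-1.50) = -0.31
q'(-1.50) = -0.61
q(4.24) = 0.02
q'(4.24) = -0.02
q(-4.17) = -0.02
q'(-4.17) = -0.01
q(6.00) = 0.01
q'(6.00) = -0.00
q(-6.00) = -0.01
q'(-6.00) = -0.00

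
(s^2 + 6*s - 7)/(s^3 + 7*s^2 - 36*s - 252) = (s - 1)/(s^2 - 36)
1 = 1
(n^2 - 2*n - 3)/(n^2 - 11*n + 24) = (n + 1)/(n - 8)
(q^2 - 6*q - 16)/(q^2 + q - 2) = (q - 8)/(q - 1)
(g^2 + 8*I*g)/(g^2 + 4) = g*(g + 8*I)/(g^2 + 4)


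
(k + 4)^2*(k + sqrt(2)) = k^3 + sqrt(2)*k^2 + 8*k^2 + 8*sqrt(2)*k + 16*k + 16*sqrt(2)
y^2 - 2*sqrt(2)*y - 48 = (y - 6*sqrt(2))*(y + 4*sqrt(2))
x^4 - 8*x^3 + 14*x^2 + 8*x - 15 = (x - 5)*(x - 3)*(x - 1)*(x + 1)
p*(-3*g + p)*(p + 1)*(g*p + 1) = -3*g^2*p^3 - 3*g^2*p^2 + g*p^4 + g*p^3 - 3*g*p^2 - 3*g*p + p^3 + p^2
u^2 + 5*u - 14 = (u - 2)*(u + 7)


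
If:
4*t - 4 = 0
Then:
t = 1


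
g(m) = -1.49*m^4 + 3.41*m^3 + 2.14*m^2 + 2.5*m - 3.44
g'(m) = -5.96*m^3 + 10.23*m^2 + 4.28*m + 2.5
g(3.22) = -19.54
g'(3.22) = -76.63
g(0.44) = -1.69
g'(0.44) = 5.86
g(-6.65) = -3842.13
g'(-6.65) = 2179.15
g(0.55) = -0.99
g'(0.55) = 6.96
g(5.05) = -466.14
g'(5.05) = -482.57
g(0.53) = -1.12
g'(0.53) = 6.75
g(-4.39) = -815.08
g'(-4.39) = 685.11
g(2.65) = 8.19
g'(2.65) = -25.23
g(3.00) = -5.30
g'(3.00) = -53.51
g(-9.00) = -12114.38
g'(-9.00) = 5137.45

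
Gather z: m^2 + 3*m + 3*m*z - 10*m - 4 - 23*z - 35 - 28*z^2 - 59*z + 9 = m^2 - 7*m - 28*z^2 + z*(3*m - 82) - 30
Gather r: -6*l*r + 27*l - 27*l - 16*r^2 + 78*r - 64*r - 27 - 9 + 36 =-16*r^2 + r*(14 - 6*l)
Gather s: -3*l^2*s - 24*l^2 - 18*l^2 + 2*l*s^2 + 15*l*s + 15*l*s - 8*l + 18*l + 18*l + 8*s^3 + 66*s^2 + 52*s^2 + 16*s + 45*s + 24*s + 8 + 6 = -42*l^2 + 28*l + 8*s^3 + s^2*(2*l + 118) + s*(-3*l^2 + 30*l + 85) + 14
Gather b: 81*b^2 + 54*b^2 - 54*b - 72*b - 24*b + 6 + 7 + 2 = 135*b^2 - 150*b + 15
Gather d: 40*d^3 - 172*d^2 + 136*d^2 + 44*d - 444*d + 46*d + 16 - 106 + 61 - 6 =40*d^3 - 36*d^2 - 354*d - 35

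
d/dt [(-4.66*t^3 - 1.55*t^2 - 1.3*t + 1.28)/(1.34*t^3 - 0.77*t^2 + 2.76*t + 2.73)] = (3.5527136788005e-15*t^5 + 5.6652*t^4 - 22.2392*t^3 - 48.59*t^2 - 6.4918*t - 7.0818)/(1.7956*t^6 - 2.0636*t^5 + 7.9897*t^4 + 3.066*t^3 + 3.4134*t^2 + 15.0696*t + 7.4529)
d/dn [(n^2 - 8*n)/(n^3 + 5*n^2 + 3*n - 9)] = (-n^3 + 19*n^2 - 14*n + 24)/(n^5 + 7*n^4 + 10*n^3 - 18*n^2 - 27*n + 27)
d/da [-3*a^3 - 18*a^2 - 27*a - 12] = -9*a^2 - 36*a - 27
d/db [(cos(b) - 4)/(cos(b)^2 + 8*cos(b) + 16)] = (cos(b) - 12)*sin(b)/(cos(b) + 4)^3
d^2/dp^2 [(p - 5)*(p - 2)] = 2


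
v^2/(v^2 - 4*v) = v/(v - 4)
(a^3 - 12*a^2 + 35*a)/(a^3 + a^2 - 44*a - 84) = a*(a - 5)/(a^2 + 8*a + 12)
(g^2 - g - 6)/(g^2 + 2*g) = (g - 3)/g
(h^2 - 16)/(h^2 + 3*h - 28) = (h + 4)/(h + 7)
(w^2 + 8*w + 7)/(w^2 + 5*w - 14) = (w + 1)/(w - 2)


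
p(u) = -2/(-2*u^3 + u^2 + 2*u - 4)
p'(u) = -2*(6*u^2 - 2*u - 2)/(-2*u^3 + u^2 + 2*u - 4)^2 = 4*(-3*u^2 + u + 1)/(2*u^3 - u^2 - 2*u + 4)^2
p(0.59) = 0.69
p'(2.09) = -0.21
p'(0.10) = 0.30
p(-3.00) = -0.04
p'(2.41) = -0.12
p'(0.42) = 0.36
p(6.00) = 0.01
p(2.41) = 0.09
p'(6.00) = 0.00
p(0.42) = 0.64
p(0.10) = 0.53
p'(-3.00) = -0.04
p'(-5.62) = -0.00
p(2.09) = 0.15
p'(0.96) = -0.38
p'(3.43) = -0.03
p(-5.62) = -0.01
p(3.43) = 0.03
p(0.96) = 0.68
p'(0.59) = 0.26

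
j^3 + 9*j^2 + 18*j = j*(j + 3)*(j + 6)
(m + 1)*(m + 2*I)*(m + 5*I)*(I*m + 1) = I*m^4 - 6*m^3 + I*m^3 - 6*m^2 - 3*I*m^2 - 10*m - 3*I*m - 10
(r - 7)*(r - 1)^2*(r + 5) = r^4 - 4*r^3 - 30*r^2 + 68*r - 35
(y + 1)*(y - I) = y^2 + y - I*y - I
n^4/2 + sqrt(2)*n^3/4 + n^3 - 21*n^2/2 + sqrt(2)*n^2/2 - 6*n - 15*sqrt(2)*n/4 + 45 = (n/2 + sqrt(2))*(n - 3)*(n + 5)*(n - 3*sqrt(2)/2)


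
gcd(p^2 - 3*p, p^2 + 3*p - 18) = p - 3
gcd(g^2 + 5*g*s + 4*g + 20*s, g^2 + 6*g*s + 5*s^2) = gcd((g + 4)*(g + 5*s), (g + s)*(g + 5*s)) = g + 5*s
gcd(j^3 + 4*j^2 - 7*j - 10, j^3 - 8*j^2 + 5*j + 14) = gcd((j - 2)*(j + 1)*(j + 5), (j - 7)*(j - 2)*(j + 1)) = j^2 - j - 2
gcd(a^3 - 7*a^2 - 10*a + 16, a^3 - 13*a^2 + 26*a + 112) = a^2 - 6*a - 16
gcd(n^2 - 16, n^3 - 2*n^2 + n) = 1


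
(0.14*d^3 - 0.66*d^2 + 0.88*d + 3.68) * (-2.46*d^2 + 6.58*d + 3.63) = -0.3444*d^5 + 2.5448*d^4 - 5.9994*d^3 - 5.6582*d^2 + 27.4088*d + 13.3584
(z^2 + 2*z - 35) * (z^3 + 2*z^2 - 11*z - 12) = z^5 + 4*z^4 - 42*z^3 - 104*z^2 + 361*z + 420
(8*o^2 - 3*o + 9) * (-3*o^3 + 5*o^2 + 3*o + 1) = -24*o^5 + 49*o^4 - 18*o^3 + 44*o^2 + 24*o + 9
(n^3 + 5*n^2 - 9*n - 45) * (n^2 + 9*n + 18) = n^5 + 14*n^4 + 54*n^3 - 36*n^2 - 567*n - 810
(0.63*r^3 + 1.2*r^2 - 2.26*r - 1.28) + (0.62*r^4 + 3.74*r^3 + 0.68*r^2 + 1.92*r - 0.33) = 0.62*r^4 + 4.37*r^3 + 1.88*r^2 - 0.34*r - 1.61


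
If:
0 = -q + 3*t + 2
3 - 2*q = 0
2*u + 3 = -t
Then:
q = 3/2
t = -1/6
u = -17/12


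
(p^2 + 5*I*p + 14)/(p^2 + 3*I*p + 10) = (p + 7*I)/(p + 5*I)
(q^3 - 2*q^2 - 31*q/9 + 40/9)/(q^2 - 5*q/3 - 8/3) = (3*q^2 + 2*q - 5)/(3*(q + 1))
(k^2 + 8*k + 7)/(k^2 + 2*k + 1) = (k + 7)/(k + 1)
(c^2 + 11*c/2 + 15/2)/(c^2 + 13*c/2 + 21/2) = (2*c + 5)/(2*c + 7)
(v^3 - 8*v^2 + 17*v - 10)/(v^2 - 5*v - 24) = (-v^3 + 8*v^2 - 17*v + 10)/(-v^2 + 5*v + 24)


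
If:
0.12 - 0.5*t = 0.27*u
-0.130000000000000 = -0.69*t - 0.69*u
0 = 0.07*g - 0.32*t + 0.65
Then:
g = -7.91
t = 0.30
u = -0.11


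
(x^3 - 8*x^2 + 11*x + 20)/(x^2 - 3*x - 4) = x - 5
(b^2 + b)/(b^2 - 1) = b/(b - 1)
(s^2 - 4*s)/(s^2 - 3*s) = (s - 4)/(s - 3)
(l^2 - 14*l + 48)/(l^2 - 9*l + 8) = (l - 6)/(l - 1)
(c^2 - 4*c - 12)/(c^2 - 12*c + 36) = (c + 2)/(c - 6)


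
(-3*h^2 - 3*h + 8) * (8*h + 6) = -24*h^3 - 42*h^2 + 46*h + 48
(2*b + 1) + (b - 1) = 3*b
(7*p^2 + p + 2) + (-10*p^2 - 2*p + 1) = -3*p^2 - p + 3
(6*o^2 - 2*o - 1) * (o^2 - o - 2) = 6*o^4 - 8*o^3 - 11*o^2 + 5*o + 2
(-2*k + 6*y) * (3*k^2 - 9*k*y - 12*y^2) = -6*k^3 + 36*k^2*y - 30*k*y^2 - 72*y^3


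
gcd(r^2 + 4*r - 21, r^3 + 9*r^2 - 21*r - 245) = r + 7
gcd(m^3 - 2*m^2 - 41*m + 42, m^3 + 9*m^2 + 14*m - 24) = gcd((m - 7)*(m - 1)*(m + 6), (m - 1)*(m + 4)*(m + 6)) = m^2 + 5*m - 6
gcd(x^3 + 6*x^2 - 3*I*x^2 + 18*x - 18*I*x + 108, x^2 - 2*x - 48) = x + 6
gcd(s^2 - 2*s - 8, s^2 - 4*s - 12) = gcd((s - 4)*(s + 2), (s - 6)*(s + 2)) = s + 2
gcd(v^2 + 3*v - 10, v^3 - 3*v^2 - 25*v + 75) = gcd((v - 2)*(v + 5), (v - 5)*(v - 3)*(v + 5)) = v + 5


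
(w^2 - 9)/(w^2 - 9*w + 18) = (w + 3)/(w - 6)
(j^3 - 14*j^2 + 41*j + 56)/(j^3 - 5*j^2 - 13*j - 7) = (j - 8)/(j + 1)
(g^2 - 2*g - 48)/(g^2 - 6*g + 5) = (g^2 - 2*g - 48)/(g^2 - 6*g + 5)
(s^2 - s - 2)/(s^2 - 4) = (s + 1)/(s + 2)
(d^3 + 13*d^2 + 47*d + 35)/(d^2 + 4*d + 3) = (d^2 + 12*d + 35)/(d + 3)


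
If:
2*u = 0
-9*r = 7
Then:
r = -7/9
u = 0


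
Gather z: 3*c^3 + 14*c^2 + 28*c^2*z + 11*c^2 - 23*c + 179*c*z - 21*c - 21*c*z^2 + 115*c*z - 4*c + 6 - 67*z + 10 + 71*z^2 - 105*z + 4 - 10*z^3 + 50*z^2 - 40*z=3*c^3 + 25*c^2 - 48*c - 10*z^3 + z^2*(121 - 21*c) + z*(28*c^2 + 294*c - 212) + 20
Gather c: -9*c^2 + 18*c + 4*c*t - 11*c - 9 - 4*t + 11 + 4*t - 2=-9*c^2 + c*(4*t + 7)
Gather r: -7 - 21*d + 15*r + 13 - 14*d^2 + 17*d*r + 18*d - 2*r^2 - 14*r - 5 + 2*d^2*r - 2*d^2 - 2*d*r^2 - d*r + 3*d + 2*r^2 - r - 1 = -16*d^2 - 2*d*r^2 + r*(2*d^2 + 16*d)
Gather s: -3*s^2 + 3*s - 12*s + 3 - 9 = -3*s^2 - 9*s - 6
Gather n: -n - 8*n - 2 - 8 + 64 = 54 - 9*n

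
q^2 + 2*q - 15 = (q - 3)*(q + 5)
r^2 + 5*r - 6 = (r - 1)*(r + 6)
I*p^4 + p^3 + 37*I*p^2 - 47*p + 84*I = (p - 7*I)*(p + 3*I)*(p + 4*I)*(I*p + 1)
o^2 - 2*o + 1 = (o - 1)^2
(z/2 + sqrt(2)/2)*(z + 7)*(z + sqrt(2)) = z^3/2 + sqrt(2)*z^2 + 7*z^2/2 + z + 7*sqrt(2)*z + 7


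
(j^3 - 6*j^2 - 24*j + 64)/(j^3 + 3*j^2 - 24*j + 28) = (j^2 - 4*j - 32)/(j^2 + 5*j - 14)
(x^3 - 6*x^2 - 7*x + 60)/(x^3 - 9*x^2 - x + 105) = (x - 4)/(x - 7)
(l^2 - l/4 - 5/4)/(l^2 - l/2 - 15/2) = (-4*l^2 + l + 5)/(2*(-2*l^2 + l + 15))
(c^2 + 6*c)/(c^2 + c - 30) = c/(c - 5)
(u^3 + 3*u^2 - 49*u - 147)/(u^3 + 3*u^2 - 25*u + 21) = (u^2 - 4*u - 21)/(u^2 - 4*u + 3)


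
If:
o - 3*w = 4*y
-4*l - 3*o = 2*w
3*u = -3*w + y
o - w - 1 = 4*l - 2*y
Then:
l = 21*y/26 - 11/52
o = 3/13 - 2*y/13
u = 67*y/39 - 1/13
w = 1/13 - 18*y/13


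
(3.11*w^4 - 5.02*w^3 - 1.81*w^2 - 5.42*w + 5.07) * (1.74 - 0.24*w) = -0.7464*w^5 + 6.6162*w^4 - 8.3004*w^3 - 1.8486*w^2 - 10.6476*w + 8.8218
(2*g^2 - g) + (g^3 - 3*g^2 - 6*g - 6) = g^3 - g^2 - 7*g - 6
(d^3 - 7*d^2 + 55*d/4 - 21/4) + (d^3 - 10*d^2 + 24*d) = 2*d^3 - 17*d^2 + 151*d/4 - 21/4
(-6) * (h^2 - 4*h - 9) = -6*h^2 + 24*h + 54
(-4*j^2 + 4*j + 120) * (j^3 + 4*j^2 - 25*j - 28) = -4*j^5 - 12*j^4 + 236*j^3 + 492*j^2 - 3112*j - 3360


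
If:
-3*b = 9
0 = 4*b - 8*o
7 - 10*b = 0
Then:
No Solution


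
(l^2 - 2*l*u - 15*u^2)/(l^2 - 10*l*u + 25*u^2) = (-l - 3*u)/(-l + 5*u)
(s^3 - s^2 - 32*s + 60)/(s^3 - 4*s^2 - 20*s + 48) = (s^2 + s - 30)/(s^2 - 2*s - 24)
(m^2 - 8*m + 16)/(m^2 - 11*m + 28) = (m - 4)/(m - 7)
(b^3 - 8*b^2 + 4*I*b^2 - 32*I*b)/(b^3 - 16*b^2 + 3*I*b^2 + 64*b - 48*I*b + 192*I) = b*(b + 4*I)/(b^2 + b*(-8 + 3*I) - 24*I)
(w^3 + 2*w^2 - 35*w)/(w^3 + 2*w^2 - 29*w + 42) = w*(w - 5)/(w^2 - 5*w + 6)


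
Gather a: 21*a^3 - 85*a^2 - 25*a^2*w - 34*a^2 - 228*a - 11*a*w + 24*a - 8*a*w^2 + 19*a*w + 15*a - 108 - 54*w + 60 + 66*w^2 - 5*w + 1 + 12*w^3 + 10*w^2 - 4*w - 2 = 21*a^3 + a^2*(-25*w - 119) + a*(-8*w^2 + 8*w - 189) + 12*w^3 + 76*w^2 - 63*w - 49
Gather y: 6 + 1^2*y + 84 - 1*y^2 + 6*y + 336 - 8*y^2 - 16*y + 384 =-9*y^2 - 9*y + 810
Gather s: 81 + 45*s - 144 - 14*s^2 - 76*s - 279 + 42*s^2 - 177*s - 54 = 28*s^2 - 208*s - 396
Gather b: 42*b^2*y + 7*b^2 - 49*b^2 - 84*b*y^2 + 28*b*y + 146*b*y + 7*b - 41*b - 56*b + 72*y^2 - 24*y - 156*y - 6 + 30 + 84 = b^2*(42*y - 42) + b*(-84*y^2 + 174*y - 90) + 72*y^2 - 180*y + 108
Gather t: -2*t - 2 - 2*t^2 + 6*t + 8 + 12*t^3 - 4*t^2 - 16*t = 12*t^3 - 6*t^2 - 12*t + 6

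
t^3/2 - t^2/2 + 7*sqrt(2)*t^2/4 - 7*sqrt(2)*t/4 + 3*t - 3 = (t/2 + sqrt(2))*(t - 1)*(t + 3*sqrt(2)/2)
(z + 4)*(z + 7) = z^2 + 11*z + 28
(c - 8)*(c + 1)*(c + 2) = c^3 - 5*c^2 - 22*c - 16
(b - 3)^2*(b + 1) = b^3 - 5*b^2 + 3*b + 9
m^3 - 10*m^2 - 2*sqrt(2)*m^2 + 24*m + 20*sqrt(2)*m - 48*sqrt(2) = (m - 6)*(m - 4)*(m - 2*sqrt(2))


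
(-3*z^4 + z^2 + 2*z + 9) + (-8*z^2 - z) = -3*z^4 - 7*z^2 + z + 9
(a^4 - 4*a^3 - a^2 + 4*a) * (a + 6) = a^5 + 2*a^4 - 25*a^3 - 2*a^2 + 24*a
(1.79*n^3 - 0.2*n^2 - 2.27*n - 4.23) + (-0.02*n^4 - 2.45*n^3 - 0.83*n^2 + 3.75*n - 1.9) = -0.02*n^4 - 0.66*n^3 - 1.03*n^2 + 1.48*n - 6.13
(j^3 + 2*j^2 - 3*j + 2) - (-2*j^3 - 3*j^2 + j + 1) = 3*j^3 + 5*j^2 - 4*j + 1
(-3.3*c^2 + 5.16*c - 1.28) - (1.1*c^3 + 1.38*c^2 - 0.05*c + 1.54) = -1.1*c^3 - 4.68*c^2 + 5.21*c - 2.82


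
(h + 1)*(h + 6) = h^2 + 7*h + 6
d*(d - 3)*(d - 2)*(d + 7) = d^4 + 2*d^3 - 29*d^2 + 42*d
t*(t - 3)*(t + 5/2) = t^3 - t^2/2 - 15*t/2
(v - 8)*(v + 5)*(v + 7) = v^3 + 4*v^2 - 61*v - 280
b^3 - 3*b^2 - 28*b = b*(b - 7)*(b + 4)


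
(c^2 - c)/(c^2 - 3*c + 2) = c/(c - 2)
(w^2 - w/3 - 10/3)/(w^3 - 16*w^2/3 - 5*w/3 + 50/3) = 1/(w - 5)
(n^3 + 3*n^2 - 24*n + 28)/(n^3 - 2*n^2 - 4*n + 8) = (n + 7)/(n + 2)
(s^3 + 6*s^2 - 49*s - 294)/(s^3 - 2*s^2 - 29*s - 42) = (s^2 + 13*s + 42)/(s^2 + 5*s + 6)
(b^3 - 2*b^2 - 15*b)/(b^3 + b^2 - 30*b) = (b + 3)/(b + 6)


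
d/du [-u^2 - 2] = -2*u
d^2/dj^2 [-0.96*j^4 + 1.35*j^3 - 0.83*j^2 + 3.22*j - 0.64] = -11.52*j^2 + 8.1*j - 1.66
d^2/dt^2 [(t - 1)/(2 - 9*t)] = 126/(9*t - 2)^3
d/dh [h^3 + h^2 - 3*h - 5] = 3*h^2 + 2*h - 3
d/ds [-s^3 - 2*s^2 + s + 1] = -3*s^2 - 4*s + 1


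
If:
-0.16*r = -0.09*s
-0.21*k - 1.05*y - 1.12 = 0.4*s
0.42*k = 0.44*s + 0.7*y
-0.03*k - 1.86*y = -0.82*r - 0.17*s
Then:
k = -1.66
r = -0.59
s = -1.06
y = -0.33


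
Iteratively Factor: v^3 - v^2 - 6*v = (v - 3)*(v^2 + 2*v) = v*(v - 3)*(v + 2)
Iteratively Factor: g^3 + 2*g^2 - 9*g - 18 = (g - 3)*(g^2 + 5*g + 6) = (g - 3)*(g + 3)*(g + 2)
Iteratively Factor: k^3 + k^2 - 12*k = (k + 4)*(k^2 - 3*k) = k*(k + 4)*(k - 3)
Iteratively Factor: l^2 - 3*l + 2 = (l - 1)*(l - 2)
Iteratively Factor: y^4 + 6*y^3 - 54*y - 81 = (y + 3)*(y^3 + 3*y^2 - 9*y - 27) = (y + 3)^2*(y^2 - 9) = (y + 3)^3*(y - 3)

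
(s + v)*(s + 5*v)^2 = s^3 + 11*s^2*v + 35*s*v^2 + 25*v^3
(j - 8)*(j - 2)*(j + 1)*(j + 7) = j^4 - 2*j^3 - 57*j^2 + 58*j + 112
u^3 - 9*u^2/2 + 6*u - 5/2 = (u - 5/2)*(u - 1)^2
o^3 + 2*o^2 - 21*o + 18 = (o - 3)*(o - 1)*(o + 6)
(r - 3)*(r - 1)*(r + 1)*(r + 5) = r^4 + 2*r^3 - 16*r^2 - 2*r + 15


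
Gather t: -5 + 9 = 4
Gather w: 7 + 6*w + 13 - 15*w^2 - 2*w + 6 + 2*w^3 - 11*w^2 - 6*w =2*w^3 - 26*w^2 - 2*w + 26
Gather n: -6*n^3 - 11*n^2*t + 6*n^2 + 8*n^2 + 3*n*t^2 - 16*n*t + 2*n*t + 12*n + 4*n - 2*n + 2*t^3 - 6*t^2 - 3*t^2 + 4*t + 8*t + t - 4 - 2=-6*n^3 + n^2*(14 - 11*t) + n*(3*t^2 - 14*t + 14) + 2*t^3 - 9*t^2 + 13*t - 6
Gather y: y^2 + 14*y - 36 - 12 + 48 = y^2 + 14*y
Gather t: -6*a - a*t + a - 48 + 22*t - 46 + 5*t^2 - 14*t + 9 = -5*a + 5*t^2 + t*(8 - a) - 85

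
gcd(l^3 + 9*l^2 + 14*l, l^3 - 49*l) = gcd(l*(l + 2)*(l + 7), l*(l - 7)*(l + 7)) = l^2 + 7*l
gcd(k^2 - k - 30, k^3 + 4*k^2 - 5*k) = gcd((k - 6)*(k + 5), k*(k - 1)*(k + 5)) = k + 5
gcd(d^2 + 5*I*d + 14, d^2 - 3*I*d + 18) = 1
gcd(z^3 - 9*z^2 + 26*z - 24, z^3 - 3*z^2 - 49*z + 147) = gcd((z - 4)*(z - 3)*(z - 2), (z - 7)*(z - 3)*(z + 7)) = z - 3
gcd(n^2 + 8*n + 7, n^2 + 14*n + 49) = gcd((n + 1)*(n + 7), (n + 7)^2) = n + 7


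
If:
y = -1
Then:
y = -1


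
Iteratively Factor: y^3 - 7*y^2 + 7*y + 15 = (y - 5)*(y^2 - 2*y - 3) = (y - 5)*(y - 3)*(y + 1)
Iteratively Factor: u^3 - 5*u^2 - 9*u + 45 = (u + 3)*(u^2 - 8*u + 15) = (u - 5)*(u + 3)*(u - 3)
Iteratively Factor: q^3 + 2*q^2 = (q)*(q^2 + 2*q) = q^2*(q + 2)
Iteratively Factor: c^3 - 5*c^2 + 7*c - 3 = (c - 1)*(c^2 - 4*c + 3) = (c - 1)^2*(c - 3)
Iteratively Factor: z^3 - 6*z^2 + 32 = (z - 4)*(z^2 - 2*z - 8) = (z - 4)^2*(z + 2)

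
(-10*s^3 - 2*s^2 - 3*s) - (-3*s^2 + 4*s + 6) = -10*s^3 + s^2 - 7*s - 6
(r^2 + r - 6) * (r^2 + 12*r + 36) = r^4 + 13*r^3 + 42*r^2 - 36*r - 216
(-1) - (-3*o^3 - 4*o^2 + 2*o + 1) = 3*o^3 + 4*o^2 - 2*o - 2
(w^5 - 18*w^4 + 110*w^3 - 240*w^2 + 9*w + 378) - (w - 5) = w^5 - 18*w^4 + 110*w^3 - 240*w^2 + 8*w + 383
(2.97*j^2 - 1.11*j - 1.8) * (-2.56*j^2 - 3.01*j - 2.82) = -7.6032*j^4 - 6.0981*j^3 - 0.4263*j^2 + 8.5482*j + 5.076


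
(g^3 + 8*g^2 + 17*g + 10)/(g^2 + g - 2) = (g^2 + 6*g + 5)/(g - 1)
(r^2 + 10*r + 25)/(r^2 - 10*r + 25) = (r^2 + 10*r + 25)/(r^2 - 10*r + 25)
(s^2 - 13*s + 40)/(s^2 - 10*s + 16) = (s - 5)/(s - 2)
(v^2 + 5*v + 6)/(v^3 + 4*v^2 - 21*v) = (v^2 + 5*v + 6)/(v*(v^2 + 4*v - 21))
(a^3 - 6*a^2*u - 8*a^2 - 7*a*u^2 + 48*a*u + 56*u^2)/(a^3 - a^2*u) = (a^3 - 6*a^2*u - 8*a^2 - 7*a*u^2 + 48*a*u + 56*u^2)/(a^2*(a - u))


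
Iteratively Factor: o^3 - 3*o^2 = (o)*(o^2 - 3*o) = o^2*(o - 3)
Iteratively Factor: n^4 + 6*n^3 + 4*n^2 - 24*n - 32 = (n + 2)*(n^3 + 4*n^2 - 4*n - 16) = (n + 2)^2*(n^2 + 2*n - 8) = (n + 2)^2*(n + 4)*(n - 2)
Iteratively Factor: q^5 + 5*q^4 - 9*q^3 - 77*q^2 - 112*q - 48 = (q + 1)*(q^4 + 4*q^3 - 13*q^2 - 64*q - 48) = (q + 1)*(q + 3)*(q^3 + q^2 - 16*q - 16) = (q + 1)^2*(q + 3)*(q^2 - 16) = (q + 1)^2*(q + 3)*(q + 4)*(q - 4)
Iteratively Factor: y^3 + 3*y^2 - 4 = (y + 2)*(y^2 + y - 2) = (y + 2)^2*(y - 1)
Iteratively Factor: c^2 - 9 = (c - 3)*(c + 3)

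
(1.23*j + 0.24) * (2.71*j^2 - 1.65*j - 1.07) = 3.3333*j^3 - 1.3791*j^2 - 1.7121*j - 0.2568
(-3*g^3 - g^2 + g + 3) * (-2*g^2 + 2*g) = 6*g^5 - 4*g^4 - 4*g^3 - 4*g^2 + 6*g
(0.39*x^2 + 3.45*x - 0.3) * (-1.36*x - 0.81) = -0.5304*x^3 - 5.0079*x^2 - 2.3865*x + 0.243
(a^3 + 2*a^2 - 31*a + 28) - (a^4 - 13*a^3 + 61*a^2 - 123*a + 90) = -a^4 + 14*a^3 - 59*a^2 + 92*a - 62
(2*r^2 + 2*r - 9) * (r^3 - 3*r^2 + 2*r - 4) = 2*r^5 - 4*r^4 - 11*r^3 + 23*r^2 - 26*r + 36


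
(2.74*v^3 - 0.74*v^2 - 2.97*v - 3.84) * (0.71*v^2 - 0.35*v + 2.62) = 1.9454*v^5 - 1.4844*v^4 + 5.3291*v^3 - 3.6257*v^2 - 6.4374*v - 10.0608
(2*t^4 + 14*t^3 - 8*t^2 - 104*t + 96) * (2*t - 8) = 4*t^5 + 12*t^4 - 128*t^3 - 144*t^2 + 1024*t - 768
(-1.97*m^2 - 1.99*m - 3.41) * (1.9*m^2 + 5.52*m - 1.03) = -3.743*m^4 - 14.6554*m^3 - 15.4347*m^2 - 16.7735*m + 3.5123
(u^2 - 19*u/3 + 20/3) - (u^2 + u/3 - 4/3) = 8 - 20*u/3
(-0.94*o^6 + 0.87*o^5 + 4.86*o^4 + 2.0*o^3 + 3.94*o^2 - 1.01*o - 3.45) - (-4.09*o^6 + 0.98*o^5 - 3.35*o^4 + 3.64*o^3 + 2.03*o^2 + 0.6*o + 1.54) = 3.15*o^6 - 0.11*o^5 + 8.21*o^4 - 1.64*o^3 + 1.91*o^2 - 1.61*o - 4.99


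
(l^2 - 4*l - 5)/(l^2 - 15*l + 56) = (l^2 - 4*l - 5)/(l^2 - 15*l + 56)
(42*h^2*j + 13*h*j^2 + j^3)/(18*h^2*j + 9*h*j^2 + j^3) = (7*h + j)/(3*h + j)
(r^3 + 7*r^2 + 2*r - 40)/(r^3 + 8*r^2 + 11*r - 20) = (r - 2)/(r - 1)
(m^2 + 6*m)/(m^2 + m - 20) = m*(m + 6)/(m^2 + m - 20)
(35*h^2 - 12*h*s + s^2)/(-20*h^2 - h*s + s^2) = (-7*h + s)/(4*h + s)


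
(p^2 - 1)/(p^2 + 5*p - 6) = (p + 1)/(p + 6)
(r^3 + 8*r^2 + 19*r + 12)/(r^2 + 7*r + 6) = (r^2 + 7*r + 12)/(r + 6)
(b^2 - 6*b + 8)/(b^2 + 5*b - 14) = (b - 4)/(b + 7)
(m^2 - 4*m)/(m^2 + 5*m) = (m - 4)/(m + 5)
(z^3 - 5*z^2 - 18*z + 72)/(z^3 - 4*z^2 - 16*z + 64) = (z^2 - 9*z + 18)/(z^2 - 8*z + 16)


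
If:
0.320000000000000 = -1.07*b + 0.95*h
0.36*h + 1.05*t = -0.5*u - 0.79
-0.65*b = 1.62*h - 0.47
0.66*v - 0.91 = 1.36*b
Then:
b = -0.03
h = 0.30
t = -0.476190476190476*u - 0.856059178956793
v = 1.32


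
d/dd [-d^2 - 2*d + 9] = -2*d - 2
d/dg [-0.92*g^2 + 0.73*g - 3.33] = 0.73 - 1.84*g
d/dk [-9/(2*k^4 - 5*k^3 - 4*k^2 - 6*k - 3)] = 9*(8*k^3 - 15*k^2 - 8*k - 6)/(-2*k^4 + 5*k^3 + 4*k^2 + 6*k + 3)^2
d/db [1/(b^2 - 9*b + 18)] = (9 - 2*b)/(b^2 - 9*b + 18)^2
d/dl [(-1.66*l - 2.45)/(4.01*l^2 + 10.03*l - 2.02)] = (6.6566*l^2 + 19.649*l + 27.9267)/(16.0801*l^4 + 80.4406*l^3 + 84.4005*l^2 - 40.5212*l + 4.0804)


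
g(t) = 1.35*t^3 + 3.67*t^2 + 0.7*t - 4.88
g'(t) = 4.05*t^2 + 7.34*t + 0.7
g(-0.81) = -3.76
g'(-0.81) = -2.59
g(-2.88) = -8.70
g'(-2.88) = 13.15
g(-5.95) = -163.49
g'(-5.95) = 100.41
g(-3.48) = -19.77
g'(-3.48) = 24.20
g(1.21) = 3.73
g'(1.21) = 15.51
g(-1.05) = -3.13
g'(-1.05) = -2.54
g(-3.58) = -22.29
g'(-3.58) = 26.33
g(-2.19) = -2.99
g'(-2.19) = 4.05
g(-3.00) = -10.40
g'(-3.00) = 15.13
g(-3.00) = -10.40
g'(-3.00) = 15.13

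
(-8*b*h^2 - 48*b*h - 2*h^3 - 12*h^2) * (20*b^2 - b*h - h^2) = -160*b^3*h^2 - 960*b^3*h - 32*b^2*h^3 - 192*b^2*h^2 + 10*b*h^4 + 60*b*h^3 + 2*h^5 + 12*h^4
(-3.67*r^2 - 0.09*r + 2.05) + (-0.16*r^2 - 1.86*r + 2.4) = -3.83*r^2 - 1.95*r + 4.45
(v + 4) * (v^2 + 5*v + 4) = v^3 + 9*v^2 + 24*v + 16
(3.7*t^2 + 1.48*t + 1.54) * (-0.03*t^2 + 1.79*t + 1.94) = -0.111*t^4 + 6.5786*t^3 + 9.781*t^2 + 5.6278*t + 2.9876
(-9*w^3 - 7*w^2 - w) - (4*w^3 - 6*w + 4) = -13*w^3 - 7*w^2 + 5*w - 4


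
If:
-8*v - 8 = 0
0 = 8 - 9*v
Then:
No Solution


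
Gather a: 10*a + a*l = a*(l + 10)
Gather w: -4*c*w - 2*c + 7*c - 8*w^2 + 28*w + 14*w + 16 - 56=5*c - 8*w^2 + w*(42 - 4*c) - 40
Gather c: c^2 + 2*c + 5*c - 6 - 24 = c^2 + 7*c - 30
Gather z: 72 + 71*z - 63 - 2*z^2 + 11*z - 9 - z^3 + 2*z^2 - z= -z^3 + 81*z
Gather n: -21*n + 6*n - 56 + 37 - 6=-15*n - 25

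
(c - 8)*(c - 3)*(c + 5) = c^3 - 6*c^2 - 31*c + 120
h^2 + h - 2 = (h - 1)*(h + 2)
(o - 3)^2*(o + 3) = o^3 - 3*o^2 - 9*o + 27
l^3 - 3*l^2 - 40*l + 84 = (l - 7)*(l - 2)*(l + 6)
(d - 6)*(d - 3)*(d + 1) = d^3 - 8*d^2 + 9*d + 18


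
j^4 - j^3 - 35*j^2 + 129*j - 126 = (j - 3)^2*(j - 2)*(j + 7)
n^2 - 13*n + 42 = (n - 7)*(n - 6)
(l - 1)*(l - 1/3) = l^2 - 4*l/3 + 1/3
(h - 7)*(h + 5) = h^2 - 2*h - 35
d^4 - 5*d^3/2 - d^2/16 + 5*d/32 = d*(d - 5/2)*(d - 1/4)*(d + 1/4)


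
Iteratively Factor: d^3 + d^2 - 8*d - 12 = (d - 3)*(d^2 + 4*d + 4) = (d - 3)*(d + 2)*(d + 2)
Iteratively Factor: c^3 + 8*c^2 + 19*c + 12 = (c + 3)*(c^2 + 5*c + 4) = (c + 3)*(c + 4)*(c + 1)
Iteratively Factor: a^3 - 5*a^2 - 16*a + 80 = (a + 4)*(a^2 - 9*a + 20) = (a - 5)*(a + 4)*(a - 4)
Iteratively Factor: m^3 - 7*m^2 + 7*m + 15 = (m - 3)*(m^2 - 4*m - 5) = (m - 5)*(m - 3)*(m + 1)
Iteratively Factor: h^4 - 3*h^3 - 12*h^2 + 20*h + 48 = (h - 4)*(h^3 + h^2 - 8*h - 12) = (h - 4)*(h - 3)*(h^2 + 4*h + 4) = (h - 4)*(h - 3)*(h + 2)*(h + 2)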